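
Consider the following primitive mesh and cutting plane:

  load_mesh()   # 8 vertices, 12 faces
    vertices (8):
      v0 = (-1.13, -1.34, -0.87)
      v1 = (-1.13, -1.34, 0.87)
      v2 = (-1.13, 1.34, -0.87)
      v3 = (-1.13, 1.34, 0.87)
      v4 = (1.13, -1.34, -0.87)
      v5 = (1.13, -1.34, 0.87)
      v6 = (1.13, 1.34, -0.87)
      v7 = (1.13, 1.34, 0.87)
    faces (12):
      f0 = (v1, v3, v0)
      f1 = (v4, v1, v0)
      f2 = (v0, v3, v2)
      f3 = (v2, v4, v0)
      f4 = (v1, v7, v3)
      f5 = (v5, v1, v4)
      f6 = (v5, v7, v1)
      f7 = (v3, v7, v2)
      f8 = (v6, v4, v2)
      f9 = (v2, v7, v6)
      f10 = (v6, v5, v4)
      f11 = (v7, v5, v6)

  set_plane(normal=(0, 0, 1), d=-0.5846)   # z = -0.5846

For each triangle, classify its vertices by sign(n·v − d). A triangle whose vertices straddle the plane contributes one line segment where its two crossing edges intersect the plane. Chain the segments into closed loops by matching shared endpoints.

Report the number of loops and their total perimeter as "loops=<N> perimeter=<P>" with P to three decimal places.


loops=1 perimeter=9.880

Straddling triangles (8 of 12):
  (v1,v3,v0) [++-] → (-1.13, -0.900418, -0.5846)–(-1.13, -1.34, -0.5846)  len=0.4396
  (v4,v1,v0) [-+-] → (0.759308, -1.34, -0.5846)–(-1.13, -1.34, -0.5846)  len=1.8893
  (v0,v3,v2) [-+-] → (-1.13, -0.900418, -0.5846)–(-1.13, 1.34, -0.5846)  len=2.2404
  (v5,v1,v4) [++-] → (0.759308, -1.34, -0.5846)–(1.13, -1.34, -0.5846)  len=0.3707
  (v3,v7,v2) [++-] → (-0.759308, 1.34, -0.5846)–(-1.13, 1.34, -0.5846)  len=0.3707
  (v2,v7,v6) [-+-] → (-0.759308, 1.34, -0.5846)–(1.13, 1.34, -0.5846)  len=1.8893
  (v6,v5,v4) [-+-] → (1.13, 0.900418, -0.5846)–(1.13, -1.34, -0.5846)  len=2.2404
  (v7,v5,v6) [++-] → (1.13, 0.900418, -0.5846)–(1.13, 1.34, -0.5846)  len=0.4396

Chained into 1 loop(s):
  loop 1: 8 segments, perimeter = 9.8800
Total perimeter = 9.880


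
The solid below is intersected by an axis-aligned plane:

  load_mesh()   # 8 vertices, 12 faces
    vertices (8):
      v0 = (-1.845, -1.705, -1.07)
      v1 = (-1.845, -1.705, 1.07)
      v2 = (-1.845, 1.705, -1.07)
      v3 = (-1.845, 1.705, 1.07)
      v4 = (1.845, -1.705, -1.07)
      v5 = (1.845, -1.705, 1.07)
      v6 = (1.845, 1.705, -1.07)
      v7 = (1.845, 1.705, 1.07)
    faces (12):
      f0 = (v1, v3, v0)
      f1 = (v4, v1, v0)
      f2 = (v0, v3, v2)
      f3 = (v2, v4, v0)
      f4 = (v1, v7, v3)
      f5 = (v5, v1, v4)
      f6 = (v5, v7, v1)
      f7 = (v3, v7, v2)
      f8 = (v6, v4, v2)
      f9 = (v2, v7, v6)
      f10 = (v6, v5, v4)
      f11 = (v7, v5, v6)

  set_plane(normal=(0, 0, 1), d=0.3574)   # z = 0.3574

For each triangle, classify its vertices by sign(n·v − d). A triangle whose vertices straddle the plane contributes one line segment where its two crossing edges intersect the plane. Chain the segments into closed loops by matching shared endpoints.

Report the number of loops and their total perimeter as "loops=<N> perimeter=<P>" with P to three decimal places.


Straddling triangles (8 of 12):
  (v1,v3,v0) [++-] → (-1.845, 0.569502, 0.3574)–(-1.845, -1.705, 0.3574)  len=2.2745
  (v4,v1,v0) [-+-] → (-0.616264, -1.705, 0.3574)–(-1.845, -1.705, 0.3574)  len=1.2287
  (v0,v3,v2) [-+-] → (-1.845, 0.569502, 0.3574)–(-1.845, 1.705, 0.3574)  len=1.1355
  (v5,v1,v4) [++-] → (-0.616264, -1.705, 0.3574)–(1.845, -1.705, 0.3574)  len=2.4613
  (v3,v7,v2) [++-] → (0.616264, 1.705, 0.3574)–(-1.845, 1.705, 0.3574)  len=2.4613
  (v2,v7,v6) [-+-] → (0.616264, 1.705, 0.3574)–(1.845, 1.705, 0.3574)  len=1.2287
  (v6,v5,v4) [-+-] → (1.845, -0.569502, 0.3574)–(1.845, -1.705, 0.3574)  len=1.1355
  (v7,v5,v6) [++-] → (1.845, -0.569502, 0.3574)–(1.845, 1.705, 0.3574)  len=2.2745

Chained into 1 loop(s):
  loop 1: 8 segments, perimeter = 14.2000
Total perimeter = 14.200

loops=1 perimeter=14.200


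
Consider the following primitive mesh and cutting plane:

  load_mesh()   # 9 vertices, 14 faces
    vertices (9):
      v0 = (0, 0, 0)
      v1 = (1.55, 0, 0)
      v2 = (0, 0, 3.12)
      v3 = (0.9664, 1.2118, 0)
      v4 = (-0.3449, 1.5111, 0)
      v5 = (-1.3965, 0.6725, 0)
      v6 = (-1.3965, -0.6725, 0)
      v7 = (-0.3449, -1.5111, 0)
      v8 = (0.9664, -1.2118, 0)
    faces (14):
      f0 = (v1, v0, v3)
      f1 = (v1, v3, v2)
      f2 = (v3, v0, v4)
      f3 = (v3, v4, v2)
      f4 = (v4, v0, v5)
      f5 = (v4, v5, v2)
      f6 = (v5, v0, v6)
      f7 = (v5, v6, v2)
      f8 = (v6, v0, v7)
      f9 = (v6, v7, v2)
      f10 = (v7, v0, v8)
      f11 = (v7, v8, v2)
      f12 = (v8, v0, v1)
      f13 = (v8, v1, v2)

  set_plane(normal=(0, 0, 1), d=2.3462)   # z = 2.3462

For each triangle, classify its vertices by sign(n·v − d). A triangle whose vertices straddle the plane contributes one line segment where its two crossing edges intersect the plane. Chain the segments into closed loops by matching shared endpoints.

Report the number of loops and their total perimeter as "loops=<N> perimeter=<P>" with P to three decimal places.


Straddling triangles (7 of 14):
  (v1,v3,v2) [--+] → (0.23968, 0.300542, 2.3462)–(0.38442, 0, 2.3462)  len=0.3336
  (v3,v4,v2) [--+] → (-0.0855396, 0.374772, 2.3462)–(0.23968, 0.300542, 2.3462)  len=0.3336
  (v4,v5,v2) [--+] → (-0.34635, 0.166789, 2.3462)–(-0.0855396, 0.374772, 2.3462)  len=0.3336
  (v5,v6,v2) [--+] → (-0.34635, -0.166789, 2.3462)–(-0.34635, 0.166789, 2.3462)  len=0.3336
  (v6,v7,v2) [--+] → (-0.0855396, -0.374772, 2.3462)–(-0.34635, -0.166789, 2.3462)  len=0.3336
  (v7,v8,v2) [--+] → (0.23968, -0.300542, 2.3462)–(-0.0855396, -0.374772, 2.3462)  len=0.3336
  (v8,v1,v2) [--+] → (0.38442, 0, 2.3462)–(0.23968, -0.300542, 2.3462)  len=0.3336

Chained into 1 loop(s):
  loop 1: 7 segments, perimeter = 2.3351
Total perimeter = 2.335

loops=1 perimeter=2.335


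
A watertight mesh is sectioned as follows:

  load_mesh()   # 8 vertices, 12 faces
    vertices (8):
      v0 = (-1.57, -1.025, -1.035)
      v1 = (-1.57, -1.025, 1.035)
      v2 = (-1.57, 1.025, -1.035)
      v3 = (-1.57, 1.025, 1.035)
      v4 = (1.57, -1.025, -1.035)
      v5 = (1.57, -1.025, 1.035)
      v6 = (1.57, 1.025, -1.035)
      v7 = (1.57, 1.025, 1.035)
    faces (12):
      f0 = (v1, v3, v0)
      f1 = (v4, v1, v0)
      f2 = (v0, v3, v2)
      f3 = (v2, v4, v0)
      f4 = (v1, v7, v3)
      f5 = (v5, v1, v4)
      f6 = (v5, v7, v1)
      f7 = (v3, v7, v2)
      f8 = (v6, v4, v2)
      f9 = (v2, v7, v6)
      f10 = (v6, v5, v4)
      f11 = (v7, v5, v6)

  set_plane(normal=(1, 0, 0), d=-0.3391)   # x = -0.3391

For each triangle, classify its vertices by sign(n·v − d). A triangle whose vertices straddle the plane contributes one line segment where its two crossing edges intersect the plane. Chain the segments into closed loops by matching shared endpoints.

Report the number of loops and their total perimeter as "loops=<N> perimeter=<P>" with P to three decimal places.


Straddling triangles (8 of 12):
  (v4,v1,v0) [+--] → (-0.3391, -1.025, 0.223547)–(-0.3391, -1.025, -1.035)  len=1.2585
  (v2,v4,v0) [-+-] → (-0.3391, 0.221387, -1.035)–(-0.3391, -1.025, -1.035)  len=1.2464
  (v1,v7,v3) [-+-] → (-0.3391, -0.221387, 1.035)–(-0.3391, 1.025, 1.035)  len=1.2464
  (v5,v1,v4) [+-+] → (-0.3391, -1.025, 1.035)–(-0.3391, -1.025, 0.223547)  len=0.8115
  (v5,v7,v1) [++-] → (-0.3391, -0.221387, 1.035)–(-0.3391, -1.025, 1.035)  len=0.8036
  (v3,v7,v2) [-+-] → (-0.3391, 1.025, 1.035)–(-0.3391, 1.025, -0.223547)  len=1.2585
  (v6,v4,v2) [++-] → (-0.3391, 0.221387, -1.035)–(-0.3391, 1.025, -1.035)  len=0.8036
  (v2,v7,v6) [-++] → (-0.3391, 1.025, -0.223547)–(-0.3391, 1.025, -1.035)  len=0.8115

Chained into 1 loop(s):
  loop 1: 8 segments, perimeter = 8.2400
Total perimeter = 8.240

loops=1 perimeter=8.240


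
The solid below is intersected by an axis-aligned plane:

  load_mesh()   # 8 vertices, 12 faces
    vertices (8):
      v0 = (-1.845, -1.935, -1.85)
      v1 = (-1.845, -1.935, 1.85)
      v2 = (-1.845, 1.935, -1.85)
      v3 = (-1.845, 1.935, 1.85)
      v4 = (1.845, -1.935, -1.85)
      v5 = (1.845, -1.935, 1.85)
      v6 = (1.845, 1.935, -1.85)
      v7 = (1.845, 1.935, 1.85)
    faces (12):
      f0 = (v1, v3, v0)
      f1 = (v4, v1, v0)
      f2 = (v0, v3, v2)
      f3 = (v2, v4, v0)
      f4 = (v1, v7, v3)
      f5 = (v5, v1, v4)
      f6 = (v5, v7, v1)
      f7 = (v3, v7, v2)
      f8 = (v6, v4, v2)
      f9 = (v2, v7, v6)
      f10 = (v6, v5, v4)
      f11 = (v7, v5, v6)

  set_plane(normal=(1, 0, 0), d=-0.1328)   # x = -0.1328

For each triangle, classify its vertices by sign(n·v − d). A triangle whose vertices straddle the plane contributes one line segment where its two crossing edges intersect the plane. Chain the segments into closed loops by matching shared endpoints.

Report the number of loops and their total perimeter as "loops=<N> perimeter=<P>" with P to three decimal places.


Straddling triangles (8 of 12):
  (v4,v1,v0) [+--] → (-0.1328, -1.935, 0.13316)–(-0.1328, -1.935, -1.85)  len=1.9832
  (v2,v4,v0) [-+-] → (-0.1328, 0.139278, -1.85)–(-0.1328, -1.935, -1.85)  len=2.0743
  (v1,v7,v3) [-+-] → (-0.1328, -0.139278, 1.85)–(-0.1328, 1.935, 1.85)  len=2.0743
  (v5,v1,v4) [+-+] → (-0.1328, -1.935, 1.85)–(-0.1328, -1.935, 0.13316)  len=1.7168
  (v5,v7,v1) [++-] → (-0.1328, -0.139278, 1.85)–(-0.1328, -1.935, 1.85)  len=1.7957
  (v3,v7,v2) [-+-] → (-0.1328, 1.935, 1.85)–(-0.1328, 1.935, -0.13316)  len=1.9832
  (v6,v4,v2) [++-] → (-0.1328, 0.139278, -1.85)–(-0.1328, 1.935, -1.85)  len=1.7957
  (v2,v7,v6) [-++] → (-0.1328, 1.935, -0.13316)–(-0.1328, 1.935, -1.85)  len=1.7168

Chained into 1 loop(s):
  loop 1: 8 segments, perimeter = 15.1400
Total perimeter = 15.140

loops=1 perimeter=15.140


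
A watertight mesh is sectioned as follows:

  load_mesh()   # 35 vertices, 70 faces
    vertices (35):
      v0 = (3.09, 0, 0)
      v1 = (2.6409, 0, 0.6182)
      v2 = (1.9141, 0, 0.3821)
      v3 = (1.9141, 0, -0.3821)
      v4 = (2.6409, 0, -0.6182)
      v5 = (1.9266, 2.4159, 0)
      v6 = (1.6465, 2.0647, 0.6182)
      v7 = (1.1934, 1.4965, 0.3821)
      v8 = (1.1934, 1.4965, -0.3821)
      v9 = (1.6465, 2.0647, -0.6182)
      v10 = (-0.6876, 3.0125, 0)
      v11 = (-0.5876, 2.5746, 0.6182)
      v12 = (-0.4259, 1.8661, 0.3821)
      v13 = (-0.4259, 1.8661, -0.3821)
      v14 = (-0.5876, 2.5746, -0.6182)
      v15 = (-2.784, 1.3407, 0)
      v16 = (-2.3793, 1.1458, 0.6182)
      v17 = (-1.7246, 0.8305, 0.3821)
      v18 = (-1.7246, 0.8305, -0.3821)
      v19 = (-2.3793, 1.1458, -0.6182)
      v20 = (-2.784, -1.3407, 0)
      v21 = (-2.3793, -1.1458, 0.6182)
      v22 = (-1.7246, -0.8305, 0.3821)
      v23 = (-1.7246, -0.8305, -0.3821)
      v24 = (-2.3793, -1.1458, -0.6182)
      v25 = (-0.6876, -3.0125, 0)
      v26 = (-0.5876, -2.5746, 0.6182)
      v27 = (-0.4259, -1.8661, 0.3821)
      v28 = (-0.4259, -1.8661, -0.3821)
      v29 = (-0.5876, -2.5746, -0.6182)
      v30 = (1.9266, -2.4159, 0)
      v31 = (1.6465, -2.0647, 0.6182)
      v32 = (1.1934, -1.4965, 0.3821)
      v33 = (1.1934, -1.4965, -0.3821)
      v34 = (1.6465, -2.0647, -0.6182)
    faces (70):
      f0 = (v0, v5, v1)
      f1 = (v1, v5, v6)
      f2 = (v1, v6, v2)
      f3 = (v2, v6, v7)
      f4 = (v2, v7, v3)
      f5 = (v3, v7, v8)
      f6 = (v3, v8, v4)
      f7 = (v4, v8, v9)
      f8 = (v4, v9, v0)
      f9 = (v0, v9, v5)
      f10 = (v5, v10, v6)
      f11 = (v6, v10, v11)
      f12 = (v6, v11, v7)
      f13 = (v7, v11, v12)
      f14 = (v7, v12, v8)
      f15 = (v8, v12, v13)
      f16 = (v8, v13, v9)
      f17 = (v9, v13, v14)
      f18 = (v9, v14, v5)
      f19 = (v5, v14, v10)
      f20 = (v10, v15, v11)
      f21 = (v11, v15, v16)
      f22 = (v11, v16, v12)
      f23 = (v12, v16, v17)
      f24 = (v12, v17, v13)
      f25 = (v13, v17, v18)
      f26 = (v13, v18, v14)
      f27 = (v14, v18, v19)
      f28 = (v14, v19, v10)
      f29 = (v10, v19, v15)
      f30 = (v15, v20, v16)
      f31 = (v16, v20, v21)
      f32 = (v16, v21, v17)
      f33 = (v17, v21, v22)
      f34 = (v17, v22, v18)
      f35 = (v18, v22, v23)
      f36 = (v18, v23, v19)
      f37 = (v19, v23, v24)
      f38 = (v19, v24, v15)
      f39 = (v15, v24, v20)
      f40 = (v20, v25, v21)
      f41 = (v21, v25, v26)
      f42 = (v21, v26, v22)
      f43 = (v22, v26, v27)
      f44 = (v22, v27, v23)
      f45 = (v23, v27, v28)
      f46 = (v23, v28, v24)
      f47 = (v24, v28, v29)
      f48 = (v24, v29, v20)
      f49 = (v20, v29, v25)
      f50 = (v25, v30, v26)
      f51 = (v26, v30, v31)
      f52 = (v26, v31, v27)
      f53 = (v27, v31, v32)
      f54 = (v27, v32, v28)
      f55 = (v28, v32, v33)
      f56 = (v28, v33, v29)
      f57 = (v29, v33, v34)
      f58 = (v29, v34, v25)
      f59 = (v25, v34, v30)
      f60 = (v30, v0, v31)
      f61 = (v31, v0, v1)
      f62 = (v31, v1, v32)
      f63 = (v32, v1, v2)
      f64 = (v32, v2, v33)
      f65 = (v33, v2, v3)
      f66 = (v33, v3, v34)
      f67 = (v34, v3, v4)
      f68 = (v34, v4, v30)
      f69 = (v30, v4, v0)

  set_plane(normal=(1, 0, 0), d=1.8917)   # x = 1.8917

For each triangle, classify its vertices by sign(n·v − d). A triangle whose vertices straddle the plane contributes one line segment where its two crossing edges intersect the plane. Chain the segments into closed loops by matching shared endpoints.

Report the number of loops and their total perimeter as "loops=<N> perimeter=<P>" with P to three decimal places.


loops=2 perimeter=11.928

Straddling triangles (24 of 70):
  (v1,v5,v6) [++-] → (1.8917, 2.37214, 0.0770267)–(1.8917, 1.55558, 0.6182)  len=0.9796
  (v1,v6,v2) [+-+] → (1.8917, 1.55558, 0.6182)–(1.8917, 0.17283, 0.401863)  len=1.3996
  (v2,v6,v7) [+--] → (1.8917, 0.17283, 0.401863)–(1.8917, 0.0465126, 0.3821)  len=0.1279
  (v2,v7,v3) [+-+] → (1.8917, 0.0465126, 0.3821)–(1.8917, 0.0465126, -0.358348)  len=0.7404
  (v3,v7,v8) [+--] → (1.8917, 0.0465126, -0.358348)–(1.8917, 0.0465126, -0.3821)  len=0.0238
  (v3,v8,v4) [+-+] → (1.8917, 0.0465126, -0.3821)–(1.8917, 0.774562, -0.495999)  len=0.7369
  (v4,v8,v9) [+--] → (1.8917, 0.774562, -0.495999)–(1.8917, 1.55558, -0.6182)  len=0.7905
  (v4,v9,v0) [+-+] → (1.8917, 1.55558, -0.6182)–(1.8917, 1.71398, -0.51319)  len=0.1900
  (v0,v9,v5) [+-+] → (1.8917, 1.71398, -0.51319)–(1.8917, 2.37214, -0.0770267)  len=0.7896
  (v5,v10,v6) [+--] → (1.8917, 2.42386, 0)–(1.8917, 2.37214, 0.0770267)  len=0.0928
  (v9,v14,v5) [--+] → (1.8917, 2.4181, -0.00858133)–(1.8917, 2.37214, -0.0770267)  len=0.0824
  (v5,v14,v10) [+--] → (1.8917, 2.4181, -0.00858133)–(1.8917, 2.42386, 0)  len=0.0103
  (v25,v30,v26) [-+-] → (1.8917, -2.42386, 0)–(1.8917, -2.4181, 0.00858133)  len=0.0103
  (v26,v30,v31) [-+-] → (1.8917, -2.4181, 0.00858133)–(1.8917, -2.37214, 0.0770267)  len=0.0824
  (v25,v34,v30) [--+] → (1.8917, -2.37214, -0.0770267)–(1.8917, -2.42386, 0)  len=0.0928
  (v30,v0,v31) [++-] → (1.8917, -1.71398, 0.51319)–(1.8917, -2.37214, 0.0770267)  len=0.7896
  (v31,v0,v1) [-++] → (1.8917, -1.71398, 0.51319)–(1.8917, -1.55558, 0.6182)  len=0.1900
  (v31,v1,v32) [-+-] → (1.8917, -1.55558, 0.6182)–(1.8917, -0.774562, 0.495999)  len=0.7905
  (v32,v1,v2) [-++] → (1.8917, -0.774562, 0.495999)–(1.8917, -0.0465126, 0.3821)  len=0.7369
  (v32,v2,v33) [-+-] → (1.8917, -0.0465126, 0.3821)–(1.8917, -0.0465126, 0.358348)  len=0.0238
  (v33,v2,v3) [-++] → (1.8917, -0.0465126, 0.358348)–(1.8917, -0.0465126, -0.3821)  len=0.7404
  (v33,v3,v34) [-+-] → (1.8917, -0.0465126, -0.3821)–(1.8917, -0.17283, -0.401863)  len=0.1279
  (v34,v3,v4) [-++] → (1.8917, -0.17283, -0.401863)–(1.8917, -1.55558, -0.6182)  len=1.3996
  (v34,v4,v30) [-++] → (1.8917, -1.55558, -0.6182)–(1.8917, -2.37214, -0.0770267)  len=0.9796

Chained into 2 loop(s):
  loop 1: 12 segments, perimeter = 5.9638
  loop 2: 12 segments, perimeter = 5.9638
Total perimeter = 11.928


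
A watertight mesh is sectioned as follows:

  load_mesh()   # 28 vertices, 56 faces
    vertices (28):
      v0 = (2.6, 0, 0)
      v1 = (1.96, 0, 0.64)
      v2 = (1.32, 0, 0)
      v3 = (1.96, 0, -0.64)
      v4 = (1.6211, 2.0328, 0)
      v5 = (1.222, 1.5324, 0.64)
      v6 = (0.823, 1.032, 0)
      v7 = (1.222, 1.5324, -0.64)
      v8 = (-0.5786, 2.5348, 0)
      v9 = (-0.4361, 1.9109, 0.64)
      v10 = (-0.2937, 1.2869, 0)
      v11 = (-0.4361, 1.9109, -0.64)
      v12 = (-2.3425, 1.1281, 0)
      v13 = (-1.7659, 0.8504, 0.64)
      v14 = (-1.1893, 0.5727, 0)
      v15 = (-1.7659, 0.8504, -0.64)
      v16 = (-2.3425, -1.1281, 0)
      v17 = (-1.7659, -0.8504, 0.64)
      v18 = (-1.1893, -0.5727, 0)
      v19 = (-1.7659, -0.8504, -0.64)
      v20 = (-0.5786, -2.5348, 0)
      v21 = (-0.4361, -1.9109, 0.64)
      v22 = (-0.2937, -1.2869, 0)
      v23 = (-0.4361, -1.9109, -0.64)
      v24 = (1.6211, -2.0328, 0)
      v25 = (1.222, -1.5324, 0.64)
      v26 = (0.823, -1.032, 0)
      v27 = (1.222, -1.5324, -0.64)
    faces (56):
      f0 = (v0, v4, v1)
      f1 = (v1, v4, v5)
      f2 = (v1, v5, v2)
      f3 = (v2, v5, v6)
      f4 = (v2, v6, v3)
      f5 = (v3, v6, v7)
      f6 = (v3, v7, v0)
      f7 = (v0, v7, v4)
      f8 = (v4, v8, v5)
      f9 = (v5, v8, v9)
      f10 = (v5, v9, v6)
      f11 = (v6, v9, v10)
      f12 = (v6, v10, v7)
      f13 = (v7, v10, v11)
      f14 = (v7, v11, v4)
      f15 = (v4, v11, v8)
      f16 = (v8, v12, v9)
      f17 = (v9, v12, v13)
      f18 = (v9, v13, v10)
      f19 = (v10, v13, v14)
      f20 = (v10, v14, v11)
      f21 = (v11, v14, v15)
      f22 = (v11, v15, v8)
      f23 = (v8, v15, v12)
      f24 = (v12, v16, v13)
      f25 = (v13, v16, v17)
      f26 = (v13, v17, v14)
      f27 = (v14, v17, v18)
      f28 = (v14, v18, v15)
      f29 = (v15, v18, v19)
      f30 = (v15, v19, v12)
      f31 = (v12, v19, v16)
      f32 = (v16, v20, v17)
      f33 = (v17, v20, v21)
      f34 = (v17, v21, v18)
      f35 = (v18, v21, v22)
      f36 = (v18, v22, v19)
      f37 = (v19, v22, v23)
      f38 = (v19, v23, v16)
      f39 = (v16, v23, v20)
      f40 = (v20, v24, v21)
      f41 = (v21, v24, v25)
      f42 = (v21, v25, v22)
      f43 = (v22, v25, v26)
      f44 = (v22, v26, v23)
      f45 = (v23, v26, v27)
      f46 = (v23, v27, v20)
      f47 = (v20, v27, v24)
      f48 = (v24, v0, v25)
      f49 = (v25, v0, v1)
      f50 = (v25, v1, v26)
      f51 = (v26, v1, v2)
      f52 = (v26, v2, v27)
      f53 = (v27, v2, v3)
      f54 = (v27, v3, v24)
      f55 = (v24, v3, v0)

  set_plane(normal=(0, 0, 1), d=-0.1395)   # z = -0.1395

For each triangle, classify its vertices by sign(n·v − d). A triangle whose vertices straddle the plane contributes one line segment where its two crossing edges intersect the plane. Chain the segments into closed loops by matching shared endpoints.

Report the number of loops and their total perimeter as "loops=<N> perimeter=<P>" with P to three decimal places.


Straddling triangles (28 of 56):
  (v2,v6,v3) [++-] → (1.07083, 0.807056, -0.1395)–(1.4595, 0, -0.1395)  len=0.8958
  (v3,v6,v7) [-+-] → (1.07083, 0.807056, -0.1395)–(0.90997, 1.14107, -0.1395)  len=0.3707
  (v3,v7,v0) [--+] → (2.29964, 0.334015, -0.1395)–(2.4605, 0, -0.1395)  len=0.3707
  (v0,v7,v4) [+-+] → (2.29964, 0.334015, -0.1395)–(1.53411, 1.92373, -0.1395)  len=1.7644
  (v6,v10,v7) [++-] → (0.0366752, 1.34041, -0.1395)–(0.90997, 1.14107, -0.1395)  len=0.8958
  (v7,v10,v11) [-+-] → (0.0366752, 1.34041, -0.1395)–(-0.324739, 1.42291, -0.1395)  len=0.3707
  (v7,v11,v4) [--+] → (1.17269, 2.00623, -0.1395)–(1.53411, 1.92373, -0.1395)  len=0.3707
  (v4,v11,v8) [+-+] → (1.17269, 2.00623, -0.1395)–(-0.547539, 2.39881, -0.1395)  len=1.7645
  (v10,v14,v11) [++-] → (-1.02513, 0.864386, -0.1395)–(-0.324739, 1.42291, -0.1395)  len=0.8958
  (v11,v14,v15) [-+-] → (-1.02513, 0.864386, -0.1395)–(-1.31498, 0.63323, -0.1395)  len=0.3707
  (v11,v15,v8) [--+] → (-0.837394, 2.16765, -0.1395)–(-0.547539, 2.39881, -0.1395)  len=0.3707
  (v8,v15,v12) [+-+] → (-0.837394, 2.16765, -0.1395)–(-2.21682, 1.06757, -0.1395)  len=1.7644
  (v14,v18,v15) [++-] → (-1.31498, -0.262509, -0.1395)–(-1.31498, 0.63323, -0.1395)  len=0.8957
  (v15,v18,v19) [-+-] → (-1.31498, -0.262509, -0.1395)–(-1.31498, -0.63323, -0.1395)  len=0.3707
  (v15,v19,v12) [--+] → (-2.21682, 0.696849, -0.1395)–(-2.21682, 1.06757, -0.1395)  len=0.3707
  (v12,v19,v16) [+-+] → (-2.21682, 0.696849, -0.1395)–(-2.21682, -1.06757, -0.1395)  len=1.7644
  (v18,v22,v19) [++-] → (-0.614594, -1.19176, -0.1395)–(-1.31498, -0.63323, -0.1395)  len=0.8958
  (v19,v22,v23) [-+-] → (-0.614594, -1.19176, -0.1395)–(-0.324739, -1.42291, -0.1395)  len=0.3707
  (v19,v23,v16) [--+] → (-1.92696, -1.29873, -0.1395)–(-2.21682, -1.06757, -0.1395)  len=0.3707
  (v16,v23,v20) [+-+] → (-1.92696, -1.29873, -0.1395)–(-0.547539, -2.39881, -0.1395)  len=1.7644
  (v22,v26,v23) [++-] → (0.548556, -1.22357, -0.1395)–(-0.324739, -1.42291, -0.1395)  len=0.8958
  (v23,v26,v27) [-+-] → (0.548556, -1.22357, -0.1395)–(0.90997, -1.14107, -0.1395)  len=0.3707
  (v23,v27,v20) [--+] → (-0.186125, -2.31631, -0.1395)–(-0.547539, -2.39881, -0.1395)  len=0.3707
  (v20,v27,v24) [+-+] → (-0.186125, -2.31631, -0.1395)–(1.53411, -1.92373, -0.1395)  len=1.7645
  (v26,v2,v27) [++-] → (1.29864, -0.334015, -0.1395)–(0.90997, -1.14107, -0.1395)  len=0.8958
  (v27,v2,v3) [-+-] → (1.29864, -0.334015, -0.1395)–(1.4595, 0, -0.1395)  len=0.3707
  (v27,v3,v24) [--+] → (1.69497, -1.58971, -0.1395)–(1.53411, -1.92373, -0.1395)  len=0.3707
  (v24,v3,v0) [+-+] → (1.69497, -1.58971, -0.1395)–(2.4605, 0, -0.1395)  len=1.7644

Chained into 2 loop(s):
  loop 1: 14 segments, perimeter = 8.8655
  loop 2: 14 segments, perimeter = 14.9460
Total perimeter = 23.812

loops=2 perimeter=23.812


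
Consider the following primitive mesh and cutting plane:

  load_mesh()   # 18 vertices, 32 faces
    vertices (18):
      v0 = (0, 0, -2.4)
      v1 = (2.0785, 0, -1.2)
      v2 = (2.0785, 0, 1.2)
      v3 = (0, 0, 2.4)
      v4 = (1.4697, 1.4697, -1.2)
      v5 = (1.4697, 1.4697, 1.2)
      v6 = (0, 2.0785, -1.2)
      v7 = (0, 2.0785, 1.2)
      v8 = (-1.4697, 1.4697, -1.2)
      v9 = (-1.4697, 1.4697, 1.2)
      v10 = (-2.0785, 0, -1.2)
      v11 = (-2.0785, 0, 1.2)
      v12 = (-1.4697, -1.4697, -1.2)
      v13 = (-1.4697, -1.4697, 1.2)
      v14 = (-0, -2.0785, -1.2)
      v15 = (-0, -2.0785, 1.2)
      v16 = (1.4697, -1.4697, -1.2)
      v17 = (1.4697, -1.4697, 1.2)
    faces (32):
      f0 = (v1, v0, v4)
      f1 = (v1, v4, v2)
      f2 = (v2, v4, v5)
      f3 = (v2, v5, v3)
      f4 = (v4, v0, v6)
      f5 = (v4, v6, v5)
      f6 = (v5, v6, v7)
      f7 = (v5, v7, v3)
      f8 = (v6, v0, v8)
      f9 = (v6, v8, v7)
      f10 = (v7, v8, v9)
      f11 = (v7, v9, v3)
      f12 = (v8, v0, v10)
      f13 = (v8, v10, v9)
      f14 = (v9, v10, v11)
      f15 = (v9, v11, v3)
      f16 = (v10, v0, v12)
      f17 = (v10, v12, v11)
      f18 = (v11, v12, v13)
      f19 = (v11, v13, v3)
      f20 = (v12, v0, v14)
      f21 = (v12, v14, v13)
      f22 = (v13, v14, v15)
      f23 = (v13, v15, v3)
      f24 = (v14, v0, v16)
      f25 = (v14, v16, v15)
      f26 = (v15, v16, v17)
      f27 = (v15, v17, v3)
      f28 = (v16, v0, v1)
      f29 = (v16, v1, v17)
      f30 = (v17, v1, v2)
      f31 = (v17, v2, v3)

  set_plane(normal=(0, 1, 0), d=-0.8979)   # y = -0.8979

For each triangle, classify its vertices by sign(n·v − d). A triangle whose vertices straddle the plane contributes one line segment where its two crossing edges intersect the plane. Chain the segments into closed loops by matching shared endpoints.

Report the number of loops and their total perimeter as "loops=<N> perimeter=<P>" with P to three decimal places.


Straddling triangles (12 of 32):
  (v10,v0,v12) [++-] → (-0.8979, -0.8979, -1.66687)–(-1.70656, -0.8979, -1.2)  len=0.9338
  (v10,v12,v11) [+-+] → (-1.70656, -0.8979, -1.2)–(-1.70656, -0.8979, -0.266258)  len=0.9337
  (v11,v12,v13) [+--] → (-1.70656, -0.8979, -0.266258)–(-1.70656, -0.8979, 1.2)  len=1.4663
  (v11,v13,v3) [+-+] → (-1.70656, -0.8979, 1.2)–(-0.8979, -0.8979, 1.66687)  len=0.9338
  (v12,v0,v14) [-+-] → (-0.8979, -0.8979, -1.66687)–(0, -0.8979, -1.88161)  len=0.9232
  (v13,v15,v3) [--+] → (0, -0.8979, 1.88161)–(-0.8979, -0.8979, 1.66687)  len=0.9232
  (v14,v0,v16) [-+-] → (0, -0.8979, -1.88161)–(0.8979, -0.8979, -1.66687)  len=0.9232
  (v15,v17,v3) [--+] → (0.8979, -0.8979, 1.66687)–(0, -0.8979, 1.88161)  len=0.9232
  (v16,v0,v1) [-++] → (0.8979, -0.8979, -1.66687)–(1.70656, -0.8979, -1.2)  len=0.9338
  (v16,v1,v17) [-+-] → (1.70656, -0.8979, -1.2)–(1.70656, -0.8979, 0.266258)  len=1.4663
  (v17,v1,v2) [-++] → (1.70656, -0.8979, 0.266258)–(1.70656, -0.8979, 1.2)  len=0.9337
  (v17,v2,v3) [-++] → (1.70656, -0.8979, 1.2)–(0.8979, -0.8979, 1.66687)  len=0.9338

Chained into 1 loop(s):
  loop 1: 12 segments, perimeter = 12.2279
Total perimeter = 12.228

loops=1 perimeter=12.228


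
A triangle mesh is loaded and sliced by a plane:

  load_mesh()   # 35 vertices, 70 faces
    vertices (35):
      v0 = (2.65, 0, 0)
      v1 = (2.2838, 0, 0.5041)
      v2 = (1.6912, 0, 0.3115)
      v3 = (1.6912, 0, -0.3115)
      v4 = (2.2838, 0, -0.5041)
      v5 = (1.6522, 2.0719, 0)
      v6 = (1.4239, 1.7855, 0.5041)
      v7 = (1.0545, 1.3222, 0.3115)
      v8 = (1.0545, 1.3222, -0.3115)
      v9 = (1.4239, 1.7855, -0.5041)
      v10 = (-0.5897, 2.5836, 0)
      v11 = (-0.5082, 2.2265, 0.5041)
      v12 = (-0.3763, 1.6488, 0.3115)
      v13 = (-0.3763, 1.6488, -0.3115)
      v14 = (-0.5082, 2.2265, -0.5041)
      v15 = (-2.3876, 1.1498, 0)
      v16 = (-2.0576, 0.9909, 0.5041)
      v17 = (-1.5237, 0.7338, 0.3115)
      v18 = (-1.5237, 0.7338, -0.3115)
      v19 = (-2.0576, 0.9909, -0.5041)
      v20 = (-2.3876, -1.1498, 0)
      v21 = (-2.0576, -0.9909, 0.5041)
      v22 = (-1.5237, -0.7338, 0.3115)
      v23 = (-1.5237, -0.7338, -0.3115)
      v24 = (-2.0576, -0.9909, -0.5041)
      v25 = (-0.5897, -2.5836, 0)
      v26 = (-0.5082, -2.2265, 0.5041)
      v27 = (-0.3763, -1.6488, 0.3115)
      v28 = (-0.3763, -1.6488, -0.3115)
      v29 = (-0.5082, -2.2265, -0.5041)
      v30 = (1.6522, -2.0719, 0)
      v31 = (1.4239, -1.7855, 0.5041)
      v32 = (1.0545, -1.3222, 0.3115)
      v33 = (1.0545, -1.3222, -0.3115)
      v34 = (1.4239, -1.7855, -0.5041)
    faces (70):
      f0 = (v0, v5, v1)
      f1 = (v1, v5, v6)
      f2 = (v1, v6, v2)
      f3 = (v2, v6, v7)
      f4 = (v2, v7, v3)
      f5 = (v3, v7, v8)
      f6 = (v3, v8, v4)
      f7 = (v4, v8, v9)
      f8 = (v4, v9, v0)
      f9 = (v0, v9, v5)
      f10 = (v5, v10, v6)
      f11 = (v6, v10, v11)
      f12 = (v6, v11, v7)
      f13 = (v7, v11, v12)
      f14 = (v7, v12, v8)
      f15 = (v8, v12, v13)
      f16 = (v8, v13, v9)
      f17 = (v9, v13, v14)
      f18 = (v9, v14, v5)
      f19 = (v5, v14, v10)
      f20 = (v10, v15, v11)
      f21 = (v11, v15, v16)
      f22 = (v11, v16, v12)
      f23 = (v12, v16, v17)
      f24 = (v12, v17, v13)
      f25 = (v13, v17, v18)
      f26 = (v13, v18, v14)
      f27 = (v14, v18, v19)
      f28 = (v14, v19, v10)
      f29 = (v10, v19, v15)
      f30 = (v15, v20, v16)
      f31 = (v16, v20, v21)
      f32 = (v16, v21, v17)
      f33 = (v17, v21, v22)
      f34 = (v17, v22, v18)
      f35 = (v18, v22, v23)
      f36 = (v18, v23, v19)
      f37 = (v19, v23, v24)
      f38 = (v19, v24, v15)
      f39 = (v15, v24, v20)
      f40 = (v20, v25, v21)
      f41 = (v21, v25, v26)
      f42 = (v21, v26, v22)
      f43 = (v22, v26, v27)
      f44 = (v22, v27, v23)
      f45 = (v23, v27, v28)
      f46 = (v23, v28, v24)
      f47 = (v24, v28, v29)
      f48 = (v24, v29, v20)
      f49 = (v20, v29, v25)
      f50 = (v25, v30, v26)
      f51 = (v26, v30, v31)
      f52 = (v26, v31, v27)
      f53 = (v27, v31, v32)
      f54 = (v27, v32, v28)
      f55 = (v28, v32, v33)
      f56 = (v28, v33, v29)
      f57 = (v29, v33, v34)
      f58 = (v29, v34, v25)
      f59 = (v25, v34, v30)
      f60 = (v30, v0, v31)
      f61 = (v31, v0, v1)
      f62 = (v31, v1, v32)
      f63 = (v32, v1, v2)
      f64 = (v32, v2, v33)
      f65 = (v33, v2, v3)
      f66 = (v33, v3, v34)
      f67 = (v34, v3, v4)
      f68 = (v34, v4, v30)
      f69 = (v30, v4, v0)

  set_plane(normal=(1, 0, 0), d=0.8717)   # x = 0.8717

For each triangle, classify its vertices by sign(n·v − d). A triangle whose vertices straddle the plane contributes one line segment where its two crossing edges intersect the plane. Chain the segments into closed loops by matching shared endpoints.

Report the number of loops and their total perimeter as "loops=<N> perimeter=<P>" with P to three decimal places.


loops=2 perimeter=5.997

Straddling triangles (20 of 70):
  (v5,v10,v6) [+-+] → (0.8717, 2.25004, 0)–(0.8717, 2.00437, 0.365858)  len=0.4407
  (v6,v10,v11) [+--] → (0.8717, 2.00437, 0.365858)–(0.8717, 1.91154, 0.5041)  len=0.1665
  (v6,v11,v7) [+-+] → (0.8717, 1.91154, 0.5041)–(0.8717, 1.42798, 0.33403)  len=0.5126
  (v7,v11,v12) [+--] → (0.8717, 1.42798, 0.33403)–(0.8717, 1.36393, 0.3115)  len=0.0679
  (v7,v12,v8) [+-+] → (0.8717, 1.36393, 0.3115)–(0.8717, 1.36393, -0.231905)  len=0.5434
  (v8,v12,v13) [+--] → (0.8717, 1.36393, -0.231905)–(0.8717, 1.36393, -0.3115)  len=0.0796
  (v8,v13,v9) [+-+] → (0.8717, 1.36393, -0.3115)–(0.8717, 1.74357, -0.445021)  len=0.4024
  (v9,v13,v14) [+--] → (0.8717, 1.74357, -0.445021)–(0.8717, 1.91154, -0.5041)  len=0.1781
  (v9,v14,v5) [+-+] → (0.8717, 1.91154, -0.5041)–(0.8717, 2.12775, -0.182119)  len=0.3878
  (v5,v14,v10) [+--] → (0.8717, 2.12775, -0.182119)–(0.8717, 2.25004, 0)  len=0.2194
  (v25,v30,v26) [-+-] → (0.8717, -2.25004, 0)–(0.8717, -2.12775, 0.182119)  len=0.2194
  (v26,v30,v31) [-++] → (0.8717, -2.12775, 0.182119)–(0.8717, -1.91154, 0.5041)  len=0.3878
  (v26,v31,v27) [-+-] → (0.8717, -1.91154, 0.5041)–(0.8717, -1.74357, 0.445021)  len=0.1781
  (v27,v31,v32) [-++] → (0.8717, -1.74357, 0.445021)–(0.8717, -1.36393, 0.3115)  len=0.4024
  (v27,v32,v28) [-+-] → (0.8717, -1.36393, 0.3115)–(0.8717, -1.36393, 0.231905)  len=0.0796
  (v28,v32,v33) [-++] → (0.8717, -1.36393, 0.231905)–(0.8717, -1.36393, -0.3115)  len=0.5434
  (v28,v33,v29) [-+-] → (0.8717, -1.36393, -0.3115)–(0.8717, -1.42798, -0.33403)  len=0.0679
  (v29,v33,v34) [-++] → (0.8717, -1.42798, -0.33403)–(0.8717, -1.91154, -0.5041)  len=0.5126
  (v29,v34,v25) [-+-] → (0.8717, -1.91154, -0.5041)–(0.8717, -2.00437, -0.365858)  len=0.1665
  (v25,v34,v30) [-++] → (0.8717, -2.00437, -0.365858)–(0.8717, -2.25004, 0)  len=0.4407

Chained into 2 loop(s):
  loop 1: 10 segments, perimeter = 2.9984
  loop 2: 10 segments, perimeter = 2.9984
Total perimeter = 5.997


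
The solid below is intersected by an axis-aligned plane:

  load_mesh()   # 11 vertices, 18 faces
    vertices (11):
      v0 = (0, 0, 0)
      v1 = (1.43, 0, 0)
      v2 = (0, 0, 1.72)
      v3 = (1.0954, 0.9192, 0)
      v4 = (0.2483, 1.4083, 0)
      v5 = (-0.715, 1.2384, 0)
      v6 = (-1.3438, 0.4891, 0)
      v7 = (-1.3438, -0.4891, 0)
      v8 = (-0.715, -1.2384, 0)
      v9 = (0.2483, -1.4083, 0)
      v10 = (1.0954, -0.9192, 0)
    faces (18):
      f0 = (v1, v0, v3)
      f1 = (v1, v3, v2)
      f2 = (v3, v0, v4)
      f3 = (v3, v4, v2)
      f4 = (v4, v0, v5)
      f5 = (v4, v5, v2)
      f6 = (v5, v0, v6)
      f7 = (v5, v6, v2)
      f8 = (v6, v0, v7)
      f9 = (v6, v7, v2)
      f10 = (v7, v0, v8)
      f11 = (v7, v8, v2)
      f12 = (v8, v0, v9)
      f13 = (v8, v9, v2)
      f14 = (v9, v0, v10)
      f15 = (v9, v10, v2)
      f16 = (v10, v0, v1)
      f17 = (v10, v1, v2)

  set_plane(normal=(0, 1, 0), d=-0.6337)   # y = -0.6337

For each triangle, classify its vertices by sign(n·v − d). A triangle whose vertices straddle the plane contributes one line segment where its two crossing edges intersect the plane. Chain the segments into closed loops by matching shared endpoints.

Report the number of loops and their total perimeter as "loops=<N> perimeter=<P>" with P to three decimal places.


Straddling triangles (8 of 18):
  (v7,v0,v8) [++-] → (-0.365872, -0.6337, 0)–(-1.22245, -0.6337, 0)  len=0.8566
  (v7,v8,v2) [+-+] → (-1.22245, -0.6337, 0)–(-0.365872, -0.6337, 0.839861)  len=1.1996
  (v8,v0,v9) [-+-] → (-0.365872, -0.6337, 0)–(0.111729, -0.6337, 0)  len=0.4776
  (v8,v9,v2) [--+] → (0.111729, -0.6337, 0.946043)–(-0.365872, -0.6337, 0.839861)  len=0.4893
  (v9,v0,v10) [-+-] → (0.111729, -0.6337, 0)–(0.755173, -0.6337, 0)  len=0.6434
  (v9,v10,v2) [--+] → (0.755173, -0.6337, 0.534225)–(0.111729, -0.6337, 0.946043)  len=0.7639
  (v10,v0,v1) [-++] → (0.755173, -0.6337, 0)–(1.19933, -0.6337, 0)  len=0.4442
  (v10,v1,v2) [-++] → (1.19933, -0.6337, 0)–(0.755173, -0.6337, 0.534225)  len=0.6947

Chained into 1 loop(s):
  loop 1: 8 segments, perimeter = 5.5694
Total perimeter = 5.569

loops=1 perimeter=5.569


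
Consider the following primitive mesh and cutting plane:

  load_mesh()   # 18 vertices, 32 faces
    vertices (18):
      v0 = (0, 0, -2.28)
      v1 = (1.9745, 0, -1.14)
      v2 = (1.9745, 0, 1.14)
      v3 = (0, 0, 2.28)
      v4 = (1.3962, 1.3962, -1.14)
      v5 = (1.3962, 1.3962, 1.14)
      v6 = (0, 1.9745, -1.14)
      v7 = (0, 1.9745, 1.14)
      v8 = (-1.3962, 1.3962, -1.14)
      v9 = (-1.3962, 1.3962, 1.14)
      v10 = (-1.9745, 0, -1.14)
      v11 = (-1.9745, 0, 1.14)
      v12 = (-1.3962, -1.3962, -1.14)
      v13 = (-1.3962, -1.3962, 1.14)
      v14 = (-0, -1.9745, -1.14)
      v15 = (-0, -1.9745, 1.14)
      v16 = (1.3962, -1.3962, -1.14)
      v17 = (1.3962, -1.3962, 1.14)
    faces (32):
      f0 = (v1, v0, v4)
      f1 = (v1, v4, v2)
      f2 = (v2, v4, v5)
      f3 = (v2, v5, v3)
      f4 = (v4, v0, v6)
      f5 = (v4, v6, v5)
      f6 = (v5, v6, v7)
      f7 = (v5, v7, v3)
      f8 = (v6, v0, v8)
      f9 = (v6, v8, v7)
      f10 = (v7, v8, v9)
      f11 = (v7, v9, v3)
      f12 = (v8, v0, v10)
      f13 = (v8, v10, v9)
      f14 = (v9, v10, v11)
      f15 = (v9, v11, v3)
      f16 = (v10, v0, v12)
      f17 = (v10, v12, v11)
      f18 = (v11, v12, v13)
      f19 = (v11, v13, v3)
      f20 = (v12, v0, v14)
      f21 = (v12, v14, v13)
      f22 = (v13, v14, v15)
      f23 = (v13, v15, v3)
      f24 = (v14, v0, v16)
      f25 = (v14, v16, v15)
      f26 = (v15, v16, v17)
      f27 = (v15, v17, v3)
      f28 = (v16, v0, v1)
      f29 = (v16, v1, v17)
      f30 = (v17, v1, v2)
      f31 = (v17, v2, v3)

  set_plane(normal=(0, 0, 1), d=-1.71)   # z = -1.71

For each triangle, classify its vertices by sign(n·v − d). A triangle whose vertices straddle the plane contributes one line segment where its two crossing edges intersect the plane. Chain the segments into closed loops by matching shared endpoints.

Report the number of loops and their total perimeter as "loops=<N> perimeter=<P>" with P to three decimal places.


loops=1 perimeter=6.045

Straddling triangles (8 of 32):
  (v1,v0,v4) [+-+] → (0.98725, 0, -1.71)–(0.6981, 0.6981, -1.71)  len=0.7556
  (v4,v0,v6) [+-+] → (0.6981, 0.6981, -1.71)–(0, 0.98725, -1.71)  len=0.7556
  (v6,v0,v8) [+-+] → (0, 0.98725, -1.71)–(-0.6981, 0.6981, -1.71)  len=0.7556
  (v8,v0,v10) [+-+] → (-0.6981, 0.6981, -1.71)–(-0.98725, 0, -1.71)  len=0.7556
  (v10,v0,v12) [+-+] → (-0.98725, 0, -1.71)–(-0.6981, -0.6981, -1.71)  len=0.7556
  (v12,v0,v14) [+-+] → (-0.6981, -0.6981, -1.71)–(0, -0.98725, -1.71)  len=0.7556
  (v14,v0,v16) [+-+] → (0, -0.98725, -1.71)–(0.6981, -0.6981, -1.71)  len=0.7556
  (v16,v0,v1) [+-+] → (0.6981, -0.6981, -1.71)–(0.98725, 0, -1.71)  len=0.7556

Chained into 1 loop(s):
  loop 1: 8 segments, perimeter = 6.0449
Total perimeter = 6.045


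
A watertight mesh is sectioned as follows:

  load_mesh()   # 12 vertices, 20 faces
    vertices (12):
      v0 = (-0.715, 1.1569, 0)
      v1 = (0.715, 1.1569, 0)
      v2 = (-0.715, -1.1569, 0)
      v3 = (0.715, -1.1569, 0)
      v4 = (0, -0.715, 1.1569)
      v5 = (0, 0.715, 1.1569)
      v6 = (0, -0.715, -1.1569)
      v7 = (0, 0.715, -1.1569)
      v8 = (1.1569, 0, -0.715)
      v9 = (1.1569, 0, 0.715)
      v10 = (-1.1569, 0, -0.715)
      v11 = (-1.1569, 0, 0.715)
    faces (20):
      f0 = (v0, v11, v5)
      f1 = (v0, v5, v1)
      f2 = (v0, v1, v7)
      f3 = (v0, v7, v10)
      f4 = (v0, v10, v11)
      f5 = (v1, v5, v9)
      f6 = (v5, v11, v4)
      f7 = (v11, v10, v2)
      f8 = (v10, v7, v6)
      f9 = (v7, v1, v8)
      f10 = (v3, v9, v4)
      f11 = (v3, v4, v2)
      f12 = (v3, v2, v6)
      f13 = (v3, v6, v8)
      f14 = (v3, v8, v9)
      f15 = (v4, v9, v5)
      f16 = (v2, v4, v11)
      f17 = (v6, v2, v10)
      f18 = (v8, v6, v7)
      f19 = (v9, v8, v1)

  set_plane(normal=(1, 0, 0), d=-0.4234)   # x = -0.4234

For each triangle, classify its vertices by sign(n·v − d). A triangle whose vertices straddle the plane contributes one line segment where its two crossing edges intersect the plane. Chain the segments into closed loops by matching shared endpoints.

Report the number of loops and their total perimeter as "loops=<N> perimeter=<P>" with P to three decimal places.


loops=1 perimeter=6.794

Straddling triangles (10 of 20):
  (v0,v11,v5) [--+] → (-0.4234, 0.453326, 0.995174)–(-0.4234, 0.976679, 0.471821)  len=0.7401
  (v0,v5,v1) [-++] → (-0.4234, 0.976679, 0.471821)–(-0.4234, 1.1569, 0)  len=0.5051
  (v0,v1,v7) [-++] → (-0.4234, 1.1569, 0)–(-0.4234, 0.976679, -0.471821)  len=0.5051
  (v0,v7,v10) [-+-] → (-0.4234, 0.976679, -0.471821)–(-0.4234, 0.453326, -0.995174)  len=0.7401
  (v5,v11,v4) [+-+] → (-0.4234, 0.453326, 0.995174)–(-0.4234, -0.453326, 0.995174)  len=0.9067
  (v10,v7,v6) [-++] → (-0.4234, 0.453326, -0.995174)–(-0.4234, -0.453326, -0.995174)  len=0.9067
  (v3,v4,v2) [++-] → (-0.4234, -0.976679, 0.471821)–(-0.4234, -1.1569, 0)  len=0.5051
  (v3,v2,v6) [+-+] → (-0.4234, -1.1569, 0)–(-0.4234, -0.976679, -0.471821)  len=0.5051
  (v2,v4,v11) [-+-] → (-0.4234, -0.976679, 0.471821)–(-0.4234, -0.453326, 0.995174)  len=0.7401
  (v6,v2,v10) [+--] → (-0.4234, -0.976679, -0.471821)–(-0.4234, -0.453326, -0.995174)  len=0.7401

Chained into 1 loop(s):
  loop 1: 10 segments, perimeter = 6.7941
Total perimeter = 6.794


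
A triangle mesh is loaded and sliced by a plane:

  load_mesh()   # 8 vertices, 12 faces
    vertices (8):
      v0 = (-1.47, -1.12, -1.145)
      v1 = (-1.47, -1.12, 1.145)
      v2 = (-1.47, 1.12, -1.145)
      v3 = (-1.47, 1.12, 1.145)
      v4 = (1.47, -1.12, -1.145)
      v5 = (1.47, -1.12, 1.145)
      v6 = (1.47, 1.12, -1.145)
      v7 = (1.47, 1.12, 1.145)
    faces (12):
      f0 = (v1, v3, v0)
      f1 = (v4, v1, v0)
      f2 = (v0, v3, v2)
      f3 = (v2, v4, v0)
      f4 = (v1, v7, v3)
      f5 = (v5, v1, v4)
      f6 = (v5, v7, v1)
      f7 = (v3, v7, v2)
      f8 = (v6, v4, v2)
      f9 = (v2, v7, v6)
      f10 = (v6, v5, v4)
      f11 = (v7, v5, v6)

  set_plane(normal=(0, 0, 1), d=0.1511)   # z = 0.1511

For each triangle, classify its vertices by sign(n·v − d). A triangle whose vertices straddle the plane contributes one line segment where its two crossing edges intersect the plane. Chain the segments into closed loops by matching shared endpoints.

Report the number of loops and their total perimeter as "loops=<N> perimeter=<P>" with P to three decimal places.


loops=1 perimeter=10.360

Straddling triangles (8 of 12):
  (v1,v3,v0) [++-] → (-1.47, 0.147801, 0.1511)–(-1.47, -1.12, 0.1511)  len=1.2678
  (v4,v1,v0) [-+-] → (-0.193989, -1.12, 0.1511)–(-1.47, -1.12, 0.1511)  len=1.2760
  (v0,v3,v2) [-+-] → (-1.47, 0.147801, 0.1511)–(-1.47, 1.12, 0.1511)  len=0.9722
  (v5,v1,v4) [++-] → (-0.193989, -1.12, 0.1511)–(1.47, -1.12, 0.1511)  len=1.6640
  (v3,v7,v2) [++-] → (0.193989, 1.12, 0.1511)–(-1.47, 1.12, 0.1511)  len=1.6640
  (v2,v7,v6) [-+-] → (0.193989, 1.12, 0.1511)–(1.47, 1.12, 0.1511)  len=1.2760
  (v6,v5,v4) [-+-] → (1.47, -0.147801, 0.1511)–(1.47, -1.12, 0.1511)  len=0.9722
  (v7,v5,v6) [++-] → (1.47, -0.147801, 0.1511)–(1.47, 1.12, 0.1511)  len=1.2678

Chained into 1 loop(s):
  loop 1: 8 segments, perimeter = 10.3600
Total perimeter = 10.360


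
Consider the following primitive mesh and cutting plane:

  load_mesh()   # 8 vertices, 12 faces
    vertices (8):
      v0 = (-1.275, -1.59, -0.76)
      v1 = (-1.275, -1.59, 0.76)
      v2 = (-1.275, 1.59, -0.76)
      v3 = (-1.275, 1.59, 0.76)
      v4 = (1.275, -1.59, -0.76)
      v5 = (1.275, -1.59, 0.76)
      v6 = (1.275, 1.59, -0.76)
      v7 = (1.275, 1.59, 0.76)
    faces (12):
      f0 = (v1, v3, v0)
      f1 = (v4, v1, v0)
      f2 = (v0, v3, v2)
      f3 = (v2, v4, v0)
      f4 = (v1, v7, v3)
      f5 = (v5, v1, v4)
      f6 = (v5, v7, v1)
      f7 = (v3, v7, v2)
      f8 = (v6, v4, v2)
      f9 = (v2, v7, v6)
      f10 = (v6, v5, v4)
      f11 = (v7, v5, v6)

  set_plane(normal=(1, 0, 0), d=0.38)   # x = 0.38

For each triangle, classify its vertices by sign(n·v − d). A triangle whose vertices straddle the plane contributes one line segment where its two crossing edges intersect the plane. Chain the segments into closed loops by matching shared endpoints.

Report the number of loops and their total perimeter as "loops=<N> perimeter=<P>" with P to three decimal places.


loops=1 perimeter=9.400

Straddling triangles (8 of 12):
  (v4,v1,v0) [+--] → (0.38, -1.59, -0.22651)–(0.38, -1.59, -0.76)  len=0.5335
  (v2,v4,v0) [-+-] → (0.38, -0.473882, -0.76)–(0.38, -1.59, -0.76)  len=1.1161
  (v1,v7,v3) [-+-] → (0.38, 0.473882, 0.76)–(0.38, 1.59, 0.76)  len=1.1161
  (v5,v1,v4) [+-+] → (0.38, -1.59, 0.76)–(0.38, -1.59, -0.22651)  len=0.9865
  (v5,v7,v1) [++-] → (0.38, 0.473882, 0.76)–(0.38, -1.59, 0.76)  len=2.0639
  (v3,v7,v2) [-+-] → (0.38, 1.59, 0.76)–(0.38, 1.59, 0.22651)  len=0.5335
  (v6,v4,v2) [++-] → (0.38, -0.473882, -0.76)–(0.38, 1.59, -0.76)  len=2.0639
  (v2,v7,v6) [-++] → (0.38, 1.59, 0.22651)–(0.38, 1.59, -0.76)  len=0.9865

Chained into 1 loop(s):
  loop 1: 8 segments, perimeter = 9.4000
Total perimeter = 9.400
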